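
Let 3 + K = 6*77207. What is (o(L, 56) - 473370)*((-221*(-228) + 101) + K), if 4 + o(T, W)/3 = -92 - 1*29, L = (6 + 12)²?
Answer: -243376071360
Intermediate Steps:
L = 324 (L = 18² = 324)
o(T, W) = -375 (o(T, W) = -12 + 3*(-92 - 1*29) = -12 + 3*(-92 - 29) = -12 + 3*(-121) = -12 - 363 = -375)
K = 463239 (K = -3 + 6*77207 = -3 + 463242 = 463239)
(o(L, 56) - 473370)*((-221*(-228) + 101) + K) = (-375 - 473370)*((-221*(-228) + 101) + 463239) = -473745*((50388 + 101) + 463239) = -473745*(50489 + 463239) = -473745*513728 = -243376071360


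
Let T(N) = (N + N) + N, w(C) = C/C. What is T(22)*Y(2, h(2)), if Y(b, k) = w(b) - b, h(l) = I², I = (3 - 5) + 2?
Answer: -66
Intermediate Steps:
I = 0 (I = -2 + 2 = 0)
w(C) = 1
T(N) = 3*N (T(N) = 2*N + N = 3*N)
h(l) = 0 (h(l) = 0² = 0)
Y(b, k) = 1 - b
T(22)*Y(2, h(2)) = (3*22)*(1 - 1*2) = 66*(1 - 2) = 66*(-1) = -66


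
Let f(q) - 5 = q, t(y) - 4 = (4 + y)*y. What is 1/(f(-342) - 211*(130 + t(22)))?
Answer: -1/149303 ≈ -6.6978e-6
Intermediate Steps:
t(y) = 4 + y*(4 + y) (t(y) = 4 + (4 + y)*y = 4 + y*(4 + y))
f(q) = 5 + q
1/(f(-342) - 211*(130 + t(22))) = 1/((5 - 342) - 211*(130 + (4 + 22² + 4*22))) = 1/(-337 - 211*(130 + (4 + 484 + 88))) = 1/(-337 - 211*(130 + 576)) = 1/(-337 - 211*706) = 1/(-337 - 148966) = 1/(-149303) = -1/149303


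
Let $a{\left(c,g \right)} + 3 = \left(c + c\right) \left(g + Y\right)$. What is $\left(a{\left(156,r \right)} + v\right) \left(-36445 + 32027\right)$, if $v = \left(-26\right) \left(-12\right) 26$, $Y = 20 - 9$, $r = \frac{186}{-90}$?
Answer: $- \frac{240697058}{5} \approx -4.8139 \cdot 10^{7}$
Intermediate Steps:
$r = - \frac{31}{15}$ ($r = 186 \left(- \frac{1}{90}\right) = - \frac{31}{15} \approx -2.0667$)
$Y = 11$ ($Y = 20 - 9 = 11$)
$v = 8112$ ($v = 312 \cdot 26 = 8112$)
$a{\left(c,g \right)} = -3 + 2 c \left(11 + g\right)$ ($a{\left(c,g \right)} = -3 + \left(c + c\right) \left(g + 11\right) = -3 + 2 c \left(11 + g\right)$)
$\left(a{\left(156,r \right)} + v\right) \left(-36445 + 32027\right) = \left(\left(-3 + 22 \cdot 156 + 2 \cdot 156 \left(- \frac{31}{15}\right)\right) + 8112\right) \left(-36445 + 32027\right) = \left(\left(-3 + 3432 - \frac{3224}{5}\right) + 8112\right) \left(-4418\right) = \left(\frac{13921}{5} + 8112\right) \left(-4418\right) = \frac{54481}{5} \left(-4418\right) = - \frac{240697058}{5}$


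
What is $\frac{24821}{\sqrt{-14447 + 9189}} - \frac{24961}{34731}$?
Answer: $- \frac{24961}{34731} - \frac{24821 i \sqrt{5258}}{5258} \approx -0.71869 - 342.3 i$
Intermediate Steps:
$\frac{24821}{\sqrt{-14447 + 9189}} - \frac{24961}{34731} = \frac{24821}{\sqrt{-5258}} - \frac{24961}{34731} = \frac{24821}{i \sqrt{5258}} - \frac{24961}{34731} = 24821 \left(- \frac{i \sqrt{5258}}{5258}\right) - \frac{24961}{34731} = - \frac{24821 i \sqrt{5258}}{5258} - \frac{24961}{34731} = - \frac{24961}{34731} - \frac{24821 i \sqrt{5258}}{5258}$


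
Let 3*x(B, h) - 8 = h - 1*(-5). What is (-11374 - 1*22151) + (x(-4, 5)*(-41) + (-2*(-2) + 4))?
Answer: -33763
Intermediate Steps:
x(B, h) = 13/3 + h/3 (x(B, h) = 8/3 + (h - 1*(-5))/3 = 8/3 + (h + 5)/3 = 8/3 + (5 + h)/3 = 8/3 + (5/3 + h/3) = 13/3 + h/3)
(-11374 - 1*22151) + (x(-4, 5)*(-41) + (-2*(-2) + 4)) = (-11374 - 1*22151) + ((13/3 + (⅓)*5)*(-41) + (-2*(-2) + 4)) = (-11374 - 22151) + ((13/3 + 5/3)*(-41) + (4 + 4)) = -33525 + (6*(-41) + 8) = -33525 + (-246 + 8) = -33525 - 238 = -33763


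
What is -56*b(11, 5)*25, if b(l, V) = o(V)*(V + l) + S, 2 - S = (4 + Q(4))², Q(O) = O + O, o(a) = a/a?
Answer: 176400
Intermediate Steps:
o(a) = 1
Q(O) = 2*O
S = -142 (S = 2 - (4 + 2*4)² = 2 - (4 + 8)² = 2 - 1*12² = 2 - 1*144 = 2 - 144 = -142)
b(l, V) = -142 + V + l (b(l, V) = 1*(V + l) - 142 = (V + l) - 142 = -142 + V + l)
-56*b(11, 5)*25 = -56*(-142 + 5 + 11)*25 = -56*(-126)*25 = 7056*25 = 176400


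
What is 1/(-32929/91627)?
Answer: -91627/32929 ≈ -2.7826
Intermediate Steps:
1/(-32929/91627) = -91627/32929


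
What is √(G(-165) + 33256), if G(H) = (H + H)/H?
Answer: √33258 ≈ 182.37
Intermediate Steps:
G(H) = 2 (G(H) = (2*H)/H = 2)
√(G(-165) + 33256) = √(2 + 33256) = √33258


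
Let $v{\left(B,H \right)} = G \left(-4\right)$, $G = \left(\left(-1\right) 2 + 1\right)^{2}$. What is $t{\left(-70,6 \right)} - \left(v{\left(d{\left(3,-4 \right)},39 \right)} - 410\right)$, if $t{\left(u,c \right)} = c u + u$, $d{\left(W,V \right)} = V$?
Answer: $-76$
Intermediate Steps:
$G = 1$ ($G = \left(-2 + 1\right)^{2} = \left(-1\right)^{2} = 1$)
$t{\left(u,c \right)} = u + c u$
$v{\left(B,H \right)} = -4$ ($v{\left(B,H \right)} = 1 \left(-4\right) = -4$)
$t{\left(-70,6 \right)} - \left(v{\left(d{\left(3,-4 \right)},39 \right)} - 410\right) = - 70 \left(1 + 6\right) - \left(-4 - 410\right) = \left(-70\right) 7 - \left(-4 - 410\right) = -490 - -414 = -490 + 414 = -76$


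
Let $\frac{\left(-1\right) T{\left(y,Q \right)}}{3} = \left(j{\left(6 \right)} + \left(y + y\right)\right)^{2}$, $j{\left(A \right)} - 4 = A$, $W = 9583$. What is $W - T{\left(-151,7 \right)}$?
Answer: $265375$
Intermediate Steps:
$j{\left(A \right)} = 4 + A$
$T{\left(y,Q \right)} = - 3 \left(10 + 2 y\right)^{2}$ ($T{\left(y,Q \right)} = - 3 \left(\left(4 + 6\right) + \left(y + y\right)\right)^{2} = - 3 \left(10 + 2 y\right)^{2}$)
$W - T{\left(-151,7 \right)} = 9583 - - 12 \left(5 - 151\right)^{2} = 9583 - - 12 \left(-146\right)^{2} = 9583 - \left(-12\right) 21316 = 9583 - -255792 = 9583 + 255792 = 265375$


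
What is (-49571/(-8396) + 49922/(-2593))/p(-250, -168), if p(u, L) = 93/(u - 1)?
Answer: 72942484759/2024687004 ≈ 36.027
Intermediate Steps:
p(u, L) = 93/(-1 + u)
(-49571/(-8396) + 49922/(-2593))/p(-250, -168) = (-49571/(-8396) + 49922/(-2593))/((93/(-1 - 250))) = (-49571*(-1/8396) + 49922*(-1/2593))/((93/(-251))) = (49571/8396 - 49922/2593)/((93*(-1/251))) = -290607509/(21770828*(-93/251)) = -290607509/21770828*(-251/93) = 72942484759/2024687004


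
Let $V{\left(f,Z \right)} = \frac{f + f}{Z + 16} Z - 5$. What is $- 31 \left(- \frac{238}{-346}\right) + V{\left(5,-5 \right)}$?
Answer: $- \frac{58744}{1903} \approx -30.869$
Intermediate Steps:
$V{\left(f,Z \right)} = -5 + \frac{2 Z f}{16 + Z}$ ($V{\left(f,Z \right)} = \frac{2 f}{16 + Z} Z - 5 = \frac{2 Z f}{16 + Z} - 5 = -5 + \frac{2 Z f}{16 + Z}$)
$- 31 \left(- \frac{238}{-346}\right) + V{\left(5,-5 \right)} = - 31 \left(- \frac{238}{-346}\right) + \frac{-80 - -25 + 2 \left(-5\right) 5}{16 - 5} = - 31 \left(\left(-238\right) \left(- \frac{1}{346}\right)\right) + \frac{-80 + 25 - 50}{11} = \left(-31\right) \frac{119}{173} + \frac{1}{11} \left(-105\right) = - \frac{3689}{173} - \frac{105}{11} = - \frac{58744}{1903}$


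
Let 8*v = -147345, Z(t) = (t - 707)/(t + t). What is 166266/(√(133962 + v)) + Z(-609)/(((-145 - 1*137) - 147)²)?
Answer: 94/16011567 + 110844*√1848702/308117 ≈ 489.14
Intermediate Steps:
Z(t) = (-707 + t)/(2*t) (Z(t) = (-707 + t)/((2*t)) = (-707 + t)*(1/(2*t)) = (-707 + t)/(2*t))
v = -147345/8 (v = (⅛)*(-147345) = -147345/8 ≈ -18418.)
166266/(√(133962 + v)) + Z(-609)/(((-145 - 1*137) - 147)²) = 166266/(√(133962 - 147345/8)) + ((½)*(-707 - 609)/(-609))/(((-145 - 1*137) - 147)²) = 166266/(√(924351/8)) + ((½)*(-1/609)*(-1316))/(((-145 - 137) - 147)²) = 166266/((√1848702/4)) + 94/(87*((-282 - 147)²)) = 166266*(2*√1848702/924351) + 94/(87*((-429)²)) = 110844*√1848702/308117 + (94/87)/184041 = 110844*√1848702/308117 + (94/87)*(1/184041) = 110844*√1848702/308117 + 94/16011567 = 94/16011567 + 110844*√1848702/308117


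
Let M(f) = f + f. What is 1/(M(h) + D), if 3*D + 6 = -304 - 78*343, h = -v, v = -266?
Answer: -3/25468 ≈ -0.00011779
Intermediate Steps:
h = 266 (h = -1*(-266) = 266)
M(f) = 2*f
D = -27064/3 (D = -2 + (-304 - 78*343)/3 = -2 + (-304 - 26754)/3 = -2 + (⅓)*(-27058) = -2 - 27058/3 = -27064/3 ≈ -9021.3)
1/(M(h) + D) = 1/(2*266 - 27064/3) = 1/(532 - 27064/3) = 1/(-25468/3) = -3/25468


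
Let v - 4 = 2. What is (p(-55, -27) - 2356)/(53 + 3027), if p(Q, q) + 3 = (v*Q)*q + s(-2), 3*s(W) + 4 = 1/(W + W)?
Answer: 1429/672 ≈ 2.1265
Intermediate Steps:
v = 6 (v = 4 + 2 = 6)
s(W) = -4/3 + 1/(6*W) (s(W) = -4/3 + 1/(3*(W + W)) = -4/3 + 1/(3*((2*W))) = -4/3 + (1/(2*W))/3 = -4/3 + 1/(6*W))
p(Q, q) = -53/12 + 6*Q*q (p(Q, q) = -3 + ((6*Q)*q + (⅙)*(1 - 8*(-2))/(-2)) = -3 + (6*Q*q + (⅙)*(-½)*(1 + 16)) = -3 + (6*Q*q + (⅙)*(-½)*17) = -3 + (6*Q*q - 17/12) = -3 + (-17/12 + 6*Q*q) = -53/12 + 6*Q*q)
(p(-55, -27) - 2356)/(53 + 3027) = ((-53/12 + 6*(-55)*(-27)) - 2356)/(53 + 3027) = ((-53/12 + 8910) - 2356)/3080 = (106867/12 - 2356)*(1/3080) = (78595/12)*(1/3080) = 1429/672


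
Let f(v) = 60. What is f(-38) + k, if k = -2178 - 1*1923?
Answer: -4041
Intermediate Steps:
k = -4101 (k = -2178 - 1923 = -4101)
f(-38) + k = 60 - 4101 = -4041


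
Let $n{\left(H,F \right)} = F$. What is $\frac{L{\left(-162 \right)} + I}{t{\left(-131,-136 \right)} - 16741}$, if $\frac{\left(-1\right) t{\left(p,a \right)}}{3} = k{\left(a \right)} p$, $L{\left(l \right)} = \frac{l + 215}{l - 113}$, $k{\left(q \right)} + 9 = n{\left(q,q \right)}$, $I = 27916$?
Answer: $- \frac{7676847}{20274650} \approx -0.37864$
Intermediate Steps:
$k{\left(q \right)} = -9 + q$
$L{\left(l \right)} = \frac{215 + l}{-113 + l}$
$t{\left(p,a \right)} = - 3 p \left(-9 + a\right)$ ($t{\left(p,a \right)} = - 3 \left(-9 + a\right) p = - 3 p \left(-9 + a\right)$)
$\frac{L{\left(-162 \right)} + I}{t{\left(-131,-136 \right)} - 16741} = \frac{\frac{215 - 162}{-113 - 162} + 27916}{3 \left(-131\right) \left(9 - -136\right) - 16741} = \frac{\frac{1}{-275} \cdot 53 + 27916}{3 \left(-131\right) \left(9 + 136\right) - 16741} = \frac{\left(- \frac{1}{275}\right) 53 + 27916}{3 \left(-131\right) 145 - 16741} = \frac{- \frac{53}{275} + 27916}{-56985 - 16741} = \frac{7676847}{275 \left(-73726\right)} = \frac{7676847}{275} \left(- \frac{1}{73726}\right) = - \frac{7676847}{20274650}$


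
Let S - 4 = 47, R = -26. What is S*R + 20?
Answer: -1306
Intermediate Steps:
S = 51 (S = 4 + 47 = 51)
S*R + 20 = 51*(-26) + 20 = -1326 + 20 = -1306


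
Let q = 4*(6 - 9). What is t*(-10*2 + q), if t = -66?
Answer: 2112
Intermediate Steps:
q = -12 (q = 4*(-3) = -12)
t*(-10*2 + q) = -66*(-10*2 - 12) = -66*(-20 - 12) = -66*(-32) = 2112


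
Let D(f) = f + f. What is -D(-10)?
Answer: 20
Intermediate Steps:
D(f) = 2*f
-D(-10) = -2*(-10) = -1*(-20) = 20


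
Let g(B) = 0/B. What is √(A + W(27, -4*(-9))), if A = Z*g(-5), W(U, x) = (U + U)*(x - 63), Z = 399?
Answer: 27*I*√2 ≈ 38.184*I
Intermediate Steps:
g(B) = 0
W(U, x) = 2*U*(-63 + x) (W(U, x) = (2*U)*(-63 + x) = 2*U*(-63 + x))
A = 0 (A = 399*0 = 0)
√(A + W(27, -4*(-9))) = √(0 + 2*27*(-63 - 4*(-9))) = √(0 + 2*27*(-63 + 36)) = √(0 + 2*27*(-27)) = √(0 - 1458) = √(-1458) = 27*I*√2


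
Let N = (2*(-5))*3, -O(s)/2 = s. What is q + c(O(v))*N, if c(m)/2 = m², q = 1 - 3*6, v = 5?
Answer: -6017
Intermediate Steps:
O(s) = -2*s
q = -17 (q = 1 - 18 = -17)
c(m) = 2*m²
N = -30 (N = -10*3 = -30)
q + c(O(v))*N = -17 + (2*(-2*5)²)*(-30) = -17 + (2*(-10)²)*(-30) = -17 + (2*100)*(-30) = -17 + 200*(-30) = -17 - 6000 = -6017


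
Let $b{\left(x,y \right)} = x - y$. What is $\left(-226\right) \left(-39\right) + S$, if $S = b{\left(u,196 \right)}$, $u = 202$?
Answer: $8820$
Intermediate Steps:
$S = 6$ ($S = 202 - 196 = 6$)
$\left(-226\right) \left(-39\right) + S = \left(-226\right) \left(-39\right) + 6 = 8814 + 6 = 8820$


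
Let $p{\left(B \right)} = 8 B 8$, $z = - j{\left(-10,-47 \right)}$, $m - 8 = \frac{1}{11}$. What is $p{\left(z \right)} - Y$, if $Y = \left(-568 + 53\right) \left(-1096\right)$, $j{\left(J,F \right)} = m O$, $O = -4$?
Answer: $- \frac{6186056}{11} \approx -5.6237 \cdot 10^{5}$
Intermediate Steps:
$m = \frac{89}{11}$ ($m = 8 + \frac{1}{11} = \frac{89}{11} \approx 8.0909$)
$j{\left(J,F \right)} = - \frac{356}{11}$ ($j{\left(J,F \right)} = \frac{89}{11} \left(-4\right) = - \frac{356}{11}$)
$z = \frac{356}{11}$ ($z = \left(-1\right) \left(- \frac{356}{11}\right) = \frac{356}{11} \approx 32.364$)
$p{\left(B \right)} = 64 B$
$Y = 564440$ ($Y = \left(-515\right) \left(-1096\right) = 564440$)
$p{\left(z \right)} - Y = 64 \cdot \frac{356}{11} - 564440 = \frac{22784}{11} - 564440 = - \frac{6186056}{11}$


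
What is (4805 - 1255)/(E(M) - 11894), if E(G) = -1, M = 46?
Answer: -710/2379 ≈ -0.29844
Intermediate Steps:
(4805 - 1255)/(E(M) - 11894) = (4805 - 1255)/(-1 - 11894) = 3550/(-11895) = 3550*(-1/11895) = -710/2379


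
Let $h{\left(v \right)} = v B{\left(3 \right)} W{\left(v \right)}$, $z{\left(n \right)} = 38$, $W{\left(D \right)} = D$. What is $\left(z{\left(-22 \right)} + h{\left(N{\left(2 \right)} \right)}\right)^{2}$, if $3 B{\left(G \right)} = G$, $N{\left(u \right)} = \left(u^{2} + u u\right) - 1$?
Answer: $7569$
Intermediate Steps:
$N{\left(u \right)} = -1 + 2 u^{2}$ ($N{\left(u \right)} = \left(u^{2} + u^{2}\right) - 1 = 2 u^{2} - 1 = -1 + 2 u^{2}$)
$B{\left(G \right)} = \frac{G}{3}$
$h{\left(v \right)} = v^{2}$ ($h{\left(v \right)} = v \frac{1}{3} \cdot 3 v = v 1 v = v v = v^{2}$)
$\left(z{\left(-22 \right)} + h{\left(N{\left(2 \right)} \right)}\right)^{2} = \left(38 + \left(-1 + 2 \cdot 2^{2}\right)^{2}\right)^{2} = \left(38 + \left(-1 + 2 \cdot 4\right)^{2}\right)^{2} = \left(38 + \left(-1 + 8\right)^{2}\right)^{2} = \left(38 + 7^{2}\right)^{2} = \left(38 + 49\right)^{2} = 87^{2} = 7569$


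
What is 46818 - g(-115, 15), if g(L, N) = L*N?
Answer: 48543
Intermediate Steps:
46818 - g(-115, 15) = 46818 - (-115)*15 = 46818 - 1*(-1725) = 46818 + 1725 = 48543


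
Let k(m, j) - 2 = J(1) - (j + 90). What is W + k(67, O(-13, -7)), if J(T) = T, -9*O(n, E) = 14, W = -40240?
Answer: -362929/9 ≈ -40325.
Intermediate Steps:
O(n, E) = -14/9 (O(n, E) = -⅑*14 = -14/9)
k(m, j) = -87 - j (k(m, j) = 2 + (1 - (j + 90)) = 2 + (1 - (90 + j)) = 2 + (1 + (-90 - j)) = 2 + (-89 - j) = -87 - j)
W + k(67, O(-13, -7)) = -40240 + (-87 - 1*(-14/9)) = -40240 + (-87 + 14/9) = -40240 - 769/9 = -362929/9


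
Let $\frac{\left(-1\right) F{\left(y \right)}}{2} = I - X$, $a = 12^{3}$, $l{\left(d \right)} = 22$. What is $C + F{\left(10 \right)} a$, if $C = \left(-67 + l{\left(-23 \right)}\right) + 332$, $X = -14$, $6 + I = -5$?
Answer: $-10081$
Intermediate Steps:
$I = -11$ ($I = -6 - 5 = -11$)
$a = 1728$
$C = 287$ ($C = \left(-67 + 22\right) + 332 = -45 + 332 = 287$)
$F{\left(y \right)} = -6$ ($F{\left(y \right)} = - 2 \left(-11 - -14\right) = - 2 \left(-11 + 14\right) = \left(-2\right) 3 = -6$)
$C + F{\left(10 \right)} a = 287 - 10368 = -10081$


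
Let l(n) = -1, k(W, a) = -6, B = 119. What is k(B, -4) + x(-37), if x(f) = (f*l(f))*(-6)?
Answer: -228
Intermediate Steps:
x(f) = 6*f (x(f) = (f*(-1))*(-6) = -f*(-6) = 6*f)
k(B, -4) + x(-37) = -6 + 6*(-37) = -6 - 222 = -228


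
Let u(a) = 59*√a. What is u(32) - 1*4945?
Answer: -4945 + 236*√2 ≈ -4611.2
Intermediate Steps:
u(32) - 1*4945 = 59*√32 - 1*4945 = 59*(4*√2) - 4945 = 236*√2 - 4945 = -4945 + 236*√2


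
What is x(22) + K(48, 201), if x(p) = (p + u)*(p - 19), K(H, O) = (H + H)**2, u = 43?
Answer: 9411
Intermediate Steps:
K(H, O) = 4*H**2 (K(H, O) = (2*H)**2 = 4*H**2)
x(p) = (-19 + p)*(43 + p) (x(p) = (p + 43)*(p - 19) = (43 + p)*(-19 + p) = (-19 + p)*(43 + p))
x(22) + K(48, 201) = (-817 + 22**2 + 24*22) + 4*48**2 = (-817 + 484 + 528) + 4*2304 = 195 + 9216 = 9411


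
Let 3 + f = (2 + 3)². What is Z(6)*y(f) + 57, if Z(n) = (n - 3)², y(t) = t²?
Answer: 4413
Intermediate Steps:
f = 22 (f = -3 + (2 + 3)² = -3 + 5² = -3 + 25 = 22)
Z(n) = (-3 + n)²
Z(6)*y(f) + 57 = (-3 + 6)²*22² + 57 = 3²*484 + 57 = 9*484 + 57 = 4356 + 57 = 4413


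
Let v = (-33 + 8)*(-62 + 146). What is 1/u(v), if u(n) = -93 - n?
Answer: 1/2007 ≈ 0.00049826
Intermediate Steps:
v = -2100 (v = -25*84 = -2100)
1/u(v) = 1/(-93 - 1*(-2100)) = 1/(-93 + 2100) = 1/2007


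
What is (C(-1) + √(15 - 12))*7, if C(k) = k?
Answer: -7 + 7*√3 ≈ 5.1244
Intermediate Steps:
(C(-1) + √(15 - 12))*7 = (-1 + √(15 - 12))*7 = (-1 + √3)*7 = -7 + 7*√3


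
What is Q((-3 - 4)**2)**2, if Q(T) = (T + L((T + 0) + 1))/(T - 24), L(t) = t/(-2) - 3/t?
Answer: 1432809/1562500 ≈ 0.91700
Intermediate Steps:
L(t) = -3/t - t/2 (L(t) = t*(-1/2) - 3/t = -t/2 - 3/t = -3/t - t/2)
Q(T) = (-1/2 + T/2 - 3/(1 + T))/(-24 + T) (Q(T) = (T + (-3/((T + 0) + 1) - ((T + 0) + 1)/2))/(T - 24) = (T + (-3/(T + 1) - (T + 1)/2))/(-24 + T) = (T + (-3/(1 + T) - (1 + T)/2))/(-24 + T) = (T + (-3/(1 + T) + (-1/2 - T/2)))/(-24 + T) = (T + (-1/2 - 3/(1 + T) - T/2))/(-24 + T) = (-1/2 + T/2 - 3/(1 + T))/(-24 + T))
Q((-3 - 4)**2)**2 = ((-7 + ((-3 - 4)**2)**2)/(2*(-24 + ((-3 - 4)**2)**2 - 23*(-3 - 4)**2)))**2 = ((-7 + ((-7)**2)**2)/(2*(-24 + ((-7)**2)**2 - 23*(-7)**2)))**2 = ((-7 + 49**2)/(2*(-24 + 49**2 - 23*49)))**2 = ((-7 + 2401)/(2*(-24 + 2401 - 1127)))**2 = ((1/2)*2394/1250)**2 = ((1/2)*(1/1250)*2394)**2 = (1197/1250)**2 = 1432809/1562500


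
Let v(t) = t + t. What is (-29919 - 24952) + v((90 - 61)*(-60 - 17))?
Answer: -59337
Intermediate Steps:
v(t) = 2*t
(-29919 - 24952) + v((90 - 61)*(-60 - 17)) = (-29919 - 24952) + 2*((90 - 61)*(-60 - 17)) = -54871 + 2*(29*(-77)) = -54871 + 2*(-2233) = -54871 - 4466 = -59337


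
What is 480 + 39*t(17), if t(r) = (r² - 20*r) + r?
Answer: -846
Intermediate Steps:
t(r) = r² - 19*r
480 + 39*t(17) = 480 + 39*(17*(-19 + 17)) = 480 + 39*(17*(-2)) = 480 + 39*(-34) = 480 - 1326 = -846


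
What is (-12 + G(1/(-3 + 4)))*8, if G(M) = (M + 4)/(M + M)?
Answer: -76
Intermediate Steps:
G(M) = (4 + M)/(2*M) (G(M) = (4 + M)/((2*M)) = (4 + M)*(1/(2*M)) = (4 + M)/(2*M))
(-12 + G(1/(-3 + 4)))*8 = (-12 + (4 + 1/(-3 + 4))/(2*(1/(-3 + 4))))*8 = (-12 + (4 + 1/1)/(2*(1/1)))*8 = (-12 + (½)*(4 + 1)/1)*8 = (-12 + (½)*1*5)*8 = (-12 + 5/2)*8 = -19/2*8 = -76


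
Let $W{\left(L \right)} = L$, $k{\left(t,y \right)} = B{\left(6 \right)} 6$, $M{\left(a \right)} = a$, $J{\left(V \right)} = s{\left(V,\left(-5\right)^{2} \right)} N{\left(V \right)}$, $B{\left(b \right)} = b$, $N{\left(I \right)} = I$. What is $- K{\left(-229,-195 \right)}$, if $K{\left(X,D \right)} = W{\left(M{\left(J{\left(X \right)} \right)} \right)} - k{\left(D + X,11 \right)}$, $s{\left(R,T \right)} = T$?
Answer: $5761$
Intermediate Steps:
$J{\left(V \right)} = 25 V$ ($J{\left(V \right)} = \left(-5\right)^{2} V = 25 V$)
$k{\left(t,y \right)} = 36$ ($k{\left(t,y \right)} = 6 \cdot 6 = 36$)
$K{\left(X,D \right)} = -36 + 25 X$ ($K{\left(X,D \right)} = 25 X - 36 = -36 + 25 X$)
$- K{\left(-229,-195 \right)} = - (-36 + 25 \left(-229\right)) = - (-36 - 5725) = \left(-1\right) \left(-5761\right) = 5761$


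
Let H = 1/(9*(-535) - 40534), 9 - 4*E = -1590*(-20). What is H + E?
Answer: -1441690063/181396 ≈ -7947.8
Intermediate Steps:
E = -31791/4 (E = 9/4 - (-795)*(-20)/2 = 9/4 - 1/4*31800 = 9/4 - 7950 = -31791/4 ≈ -7947.8)
H = -1/45349 (H = 1/(-4815 - 40534) = 1/(-45349) = -1/45349 ≈ -2.2051e-5)
H + E = -1/45349 - 31791/4 = -1441690063/181396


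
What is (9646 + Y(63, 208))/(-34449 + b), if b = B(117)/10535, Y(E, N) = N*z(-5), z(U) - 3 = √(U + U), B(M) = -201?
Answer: -54097225/181460208 - 136955*I*√10/22682526 ≈ -0.29812 - 0.019094*I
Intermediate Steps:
z(U) = 3 + √2*√U (z(U) = 3 + √(U + U) = 3 + √(2*U) = 3 + √2*√U)
Y(E, N) = N*(3 + I*√10) (Y(E, N) = N*(3 + √2*√(-5)) = N*(3 + √2*(I*√5)) = N*(3 + I*√10))
b = -201/10535 ≈ -0.019079
(9646 + Y(63, 208))/(-34449 + b) = (9646 + 208*(3 + I*√10))/(-34449 - 201/10535) = (9646 + (624 + 208*I*√10))/(-362920416/10535) = (10270 + 208*I*√10)*(-10535/362920416) = -54097225/181460208 - 136955*I*√10/22682526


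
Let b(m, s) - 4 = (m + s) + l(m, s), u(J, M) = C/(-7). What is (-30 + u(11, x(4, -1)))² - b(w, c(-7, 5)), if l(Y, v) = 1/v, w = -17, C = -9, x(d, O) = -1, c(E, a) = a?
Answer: 203916/245 ≈ 832.31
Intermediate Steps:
u(J, M) = 9/7 (u(J, M) = -9/(-7) = -9*(-⅐) = 9/7)
b(m, s) = 4 + m + s + 1/s (b(m, s) = 4 + ((m + s) + 1/s) = 4 + (m + s + 1/s) = 4 + m + s + 1/s)
(-30 + u(11, x(4, -1)))² - b(w, c(-7, 5)) = (-30 + 9/7)² - (4 - 17 + 5 + 1/5) = (-201/7)² - (4 - 17 + 5 + ⅕) = 40401/49 - 1*(-39/5) = 40401/49 + 39/5 = 203916/245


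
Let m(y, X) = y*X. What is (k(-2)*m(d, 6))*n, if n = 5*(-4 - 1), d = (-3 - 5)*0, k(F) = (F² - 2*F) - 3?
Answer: 0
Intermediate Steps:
k(F) = -3 + F² - 2*F
d = 0 (d = -8*0 = 0)
n = -25 (n = 5*(-5) = -25)
m(y, X) = X*y
(k(-2)*m(d, 6))*n = ((-3 + (-2)² - 2*(-2))*(6*0))*(-25) = ((-3 + 4 + 4)*0)*(-25) = (5*0)*(-25) = 0*(-25) = 0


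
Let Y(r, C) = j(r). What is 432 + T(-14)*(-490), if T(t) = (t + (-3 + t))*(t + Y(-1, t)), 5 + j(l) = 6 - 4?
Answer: -257798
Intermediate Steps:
j(l) = -3 (j(l) = -5 + (6 - 4) = -5 + 2 = -3)
Y(r, C) = -3
T(t) = (-3 + t)*(-3 + 2*t) (T(t) = (t + (-3 + t))*(t - 3) = (-3 + 2*t)*(-3 + t) = (-3 + t)*(-3 + 2*t))
432 + T(-14)*(-490) = 432 + (9 - 9*(-14) + 2*(-14)**2)*(-490) = 432 + (9 + 126 + 2*196)*(-490) = 432 + (9 + 126 + 392)*(-490) = 432 + 527*(-490) = 432 - 258230 = -257798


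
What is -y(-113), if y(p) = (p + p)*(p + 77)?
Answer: -8136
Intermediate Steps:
y(p) = 2*p*(77 + p) (y(p) = (2*p)*(77 + p) = 2*p*(77 + p))
-y(-113) = -2*(-113)*(77 - 113) = -2*(-113)*(-36) = -1*8136 = -8136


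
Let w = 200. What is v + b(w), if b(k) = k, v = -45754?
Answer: -45554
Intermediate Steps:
v + b(w) = -45754 + 200 = -45554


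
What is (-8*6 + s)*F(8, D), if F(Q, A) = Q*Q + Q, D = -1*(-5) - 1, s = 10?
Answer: -2736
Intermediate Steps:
D = 4 (D = 5 - 1 = 4)
F(Q, A) = Q + Q**2 (F(Q, A) = Q**2 + Q = Q + Q**2)
(-8*6 + s)*F(8, D) = (-8*6 + 10)*(8*(1 + 8)) = (-48 + 10)*(8*9) = -38*72 = -2736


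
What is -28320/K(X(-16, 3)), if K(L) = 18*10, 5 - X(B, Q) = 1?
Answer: -472/3 ≈ -157.33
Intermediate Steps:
X(B, Q) = 4 (X(B, Q) = 5 - 1*1 = 5 - 1 = 4)
K(L) = 180
-28320/K(X(-16, 3)) = -28320/180 = -28320*1/180 = -472/3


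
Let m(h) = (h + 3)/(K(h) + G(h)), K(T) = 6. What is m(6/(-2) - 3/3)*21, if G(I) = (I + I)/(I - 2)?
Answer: -63/22 ≈ -2.8636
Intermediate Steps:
G(I) = 2*I/(-2 + I) (G(I) = (2*I)/(-2 + I) = 2*I/(-2 + I))
m(h) = (3 + h)/(6 + 2*h/(-2 + h)) (m(h) = (h + 3)/(6 + 2*h/(-2 + h)) = (3 + h)/(6 + 2*h/(-2 + h)))
m(6/(-2) - 3/3)*21 = ((-2 + (6/(-2) - 3/3))*(3 + (6/(-2) - 3/3))/(4*(-3 + 2*(6/(-2) - 3/3))))*21 = ((-2 + (6*(-1/2) - 3*1/3))*(3 + (6*(-1/2) - 3*1/3))/(4*(-3 + 2*(6*(-1/2) - 3*1/3))))*21 = ((-2 + (-3 - 1))*(3 + (-3 - 1))/(4*(-3 + 2*(-3 - 1))))*21 = ((-2 - 4)*(3 - 4)/(4*(-3 + 2*(-4))))*21 = ((1/4)*(-6)*(-1)/(-3 - 8))*21 = ((1/4)*(-6)*(-1)/(-11))*21 = ((1/4)*(-1/11)*(-6)*(-1))*21 = -3/22*21 = -63/22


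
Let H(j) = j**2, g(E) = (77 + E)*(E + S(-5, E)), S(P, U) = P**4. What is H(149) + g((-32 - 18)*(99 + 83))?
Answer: 76492126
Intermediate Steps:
g(E) = (77 + E)*(625 + E) (g(E) = (77 + E)*(E + (-5)**4) = (77 + E)*(E + 625) = (77 + E)*(625 + E))
H(149) + g((-32 - 18)*(99 + 83)) = 149**2 + (48125 + ((-32 - 18)*(99 + 83))**2 + 702*((-32 - 18)*(99 + 83))) = 22201 + (48125 + (-50*182)**2 + 702*(-50*182)) = 22201 + (48125 + (-9100)**2 + 702*(-9100)) = 22201 + (48125 + 82810000 - 6388200) = 22201 + 76469925 = 76492126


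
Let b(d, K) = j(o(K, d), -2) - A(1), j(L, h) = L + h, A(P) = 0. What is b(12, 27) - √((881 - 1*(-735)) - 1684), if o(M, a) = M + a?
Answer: 37 - 2*I*√17 ≈ 37.0 - 8.2462*I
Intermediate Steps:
b(d, K) = -2 + K + d (b(d, K) = ((K + d) - 2) - 1*0 = (-2 + K + d) + 0 = -2 + K + d)
b(12, 27) - √((881 - 1*(-735)) - 1684) = (-2 + 27 + 12) - √((881 - 1*(-735)) - 1684) = 37 - √((881 + 735) - 1684) = 37 - √(1616 - 1684) = 37 - √(-68) = 37 - 2*I*√17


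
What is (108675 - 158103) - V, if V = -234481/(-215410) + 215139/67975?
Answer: -11135561729861/225269150 ≈ -49432.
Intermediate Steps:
V = 958183661/225269150 (V = -234481*(-1/215410) + 215139*(1/67975) = 18037/16570 + 215139/67975 = 958183661/225269150 ≈ 4.2535)
(108675 - 158103) - V = (108675 - 158103) - 1*958183661/225269150 = -49428 - 958183661/225269150 = -11135561729861/225269150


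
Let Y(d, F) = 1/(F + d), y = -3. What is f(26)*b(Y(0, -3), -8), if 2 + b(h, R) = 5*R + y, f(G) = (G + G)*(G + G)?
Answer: -121680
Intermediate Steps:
f(G) = 4*G² (f(G) = (2*G)*(2*G) = 4*G²)
b(h, R) = -5 + 5*R (b(h, R) = -2 + (5*R - 3) = -2 + (-3 + 5*R) = -5 + 5*R)
f(26)*b(Y(0, -3), -8) = (4*26²)*(-5 + 5*(-8)) = (4*676)*(-5 - 40) = 2704*(-45) = -121680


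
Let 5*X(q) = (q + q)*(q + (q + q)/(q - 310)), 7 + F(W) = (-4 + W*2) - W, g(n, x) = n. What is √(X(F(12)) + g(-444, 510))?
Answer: I*√1058890470/1545 ≈ 21.062*I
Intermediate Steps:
F(W) = -11 + W (F(W) = -7 + ((-4 + W*2) - W) = -7 + ((-4 + 2*W) - W) = -7 + (-4 + W) = -11 + W)
X(q) = 2*q*(q + 2*q/(-310 + q))/5 (X(q) = ((q + q)*(q + (q + q)/(q - 310)))/5 = ((2*q)*(q + (2*q)/(-310 + q)))/5 = ((2*q)*(q + 2*q/(-310 + q)))/5 = (2*q*(q + 2*q/(-310 + q)))/5 = 2*q*(q + 2*q/(-310 + q))/5)
√(X(F(12)) + g(-444, 510)) = √(2*(-11 + 12)²*(-308 + (-11 + 12))/(5*(-310 + (-11 + 12))) - 444) = √((⅖)*1²*(-308 + 1)/(-310 + 1) - 444) = √((⅖)*1*(-307)/(-309) - 444) = √((⅖)*1*(-1/309)*(-307) - 444) = √(614/1545 - 444) = √(-685366/1545) = I*√1058890470/1545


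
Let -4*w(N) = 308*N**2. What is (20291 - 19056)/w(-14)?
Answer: -1235/15092 ≈ -0.081831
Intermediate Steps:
w(N) = -77*N**2
(20291 - 19056)/w(-14) = (20291 - 19056)/((-77*(-14)**2)) = 1235/((-77*196)) = 1235/(-15092) = 1235*(-1/15092) = -1235/15092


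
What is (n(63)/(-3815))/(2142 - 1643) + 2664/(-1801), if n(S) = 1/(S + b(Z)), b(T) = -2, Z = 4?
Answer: -309356429041/209140737785 ≈ -1.4792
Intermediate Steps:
n(S) = 1/(-2 + S) (n(S) = 1/(S - 2) = 1/(-2 + S))
(n(63)/(-3815))/(2142 - 1643) + 2664/(-1801) = (1/((-2 + 63)*(-3815)))/(2142 - 1643) + 2664/(-1801) = (-1/3815/61)/499 + 2664*(-1/1801) = ((1/61)*(-1/3815))*(1/499) - 2664/1801 = -1/232715*1/499 - 2664/1801 = -1/116124785 - 2664/1801 = -309356429041/209140737785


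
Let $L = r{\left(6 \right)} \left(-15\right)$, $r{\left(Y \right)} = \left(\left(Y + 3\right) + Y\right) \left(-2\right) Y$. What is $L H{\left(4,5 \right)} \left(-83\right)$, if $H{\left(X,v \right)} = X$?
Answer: $-896400$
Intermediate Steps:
$r{\left(Y \right)} = Y \left(-6 - 4 Y\right)$ ($r{\left(Y \right)} = \left(\left(3 + Y\right) + Y\right) \left(-2\right) Y = \left(3 + 2 Y\right) \left(-2\right) Y = \left(-6 - 4 Y\right) Y = Y \left(-6 - 4 Y\right)$)
$L = 2700$ ($L = \left(-2\right) 6 \left(3 + 2 \cdot 6\right) \left(-15\right) = \left(-2\right) 6 \left(3 + 12\right) \left(-15\right) = \left(-2\right) 6 \cdot 15 \left(-15\right) = \left(-180\right) \left(-15\right) = 2700$)
$L H{\left(4,5 \right)} \left(-83\right) = 2700 \cdot 4 \left(-83\right) = 10800 \left(-83\right) = -896400$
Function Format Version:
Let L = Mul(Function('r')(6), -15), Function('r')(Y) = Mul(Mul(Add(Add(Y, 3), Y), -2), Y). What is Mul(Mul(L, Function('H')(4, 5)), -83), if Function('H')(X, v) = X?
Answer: -896400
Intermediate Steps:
Function('r')(Y) = Mul(Y, Add(-6, Mul(-4, Y))) (Function('r')(Y) = Mul(Mul(Add(Add(3, Y), Y), -2), Y) = Mul(Mul(Add(3, Mul(2, Y)), -2), Y) = Mul(Add(-6, Mul(-4, Y)), Y) = Mul(Y, Add(-6, Mul(-4, Y))))
L = 2700 (L = Mul(Mul(-2, 6, Add(3, Mul(2, 6))), -15) = Mul(Mul(-2, 6, Add(3, 12)), -15) = Mul(Mul(-2, 6, 15), -15) = Mul(-180, -15) = 2700)
Mul(Mul(L, Function('H')(4, 5)), -83) = Mul(Mul(2700, 4), -83) = Mul(10800, -83) = -896400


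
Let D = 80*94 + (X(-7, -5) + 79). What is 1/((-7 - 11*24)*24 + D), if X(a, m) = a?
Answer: 1/1088 ≈ 0.00091912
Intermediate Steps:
D = 7592 (D = 80*94 + (-7 + 79) = 7520 + 72 = 7592)
1/((-7 - 11*24)*24 + D) = 1/((-7 - 11*24)*24 + 7592) = 1/((-7 - 264)*24 + 7592) = 1/(-271*24 + 7592) = 1/(-6504 + 7592) = 1/1088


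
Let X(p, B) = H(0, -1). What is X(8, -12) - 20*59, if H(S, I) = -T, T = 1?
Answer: -1181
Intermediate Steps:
H(S, I) = -1 (H(S, I) = -1*1 = -1)
X(p, B) = -1
X(8, -12) - 20*59 = -1 - 20*59 = -1 - 1180 = -1181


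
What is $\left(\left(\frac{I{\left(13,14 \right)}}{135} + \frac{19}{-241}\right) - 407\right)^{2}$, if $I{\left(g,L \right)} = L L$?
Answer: $\frac{174162762161476}{1058526225} \approx 1.6453 \cdot 10^{5}$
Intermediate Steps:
$I{\left(g,L \right)} = L^{2}$
$\left(\left(\frac{I{\left(13,14 \right)}}{135} + \frac{19}{-241}\right) - 407\right)^{2} = \left(\left(\frac{14^{2}}{135} + \frac{19}{-241}\right) - 407\right)^{2} = \left(\left(196 \cdot \frac{1}{135} + 19 \left(- \frac{1}{241}\right)\right) - 407\right)^{2} = \left(\left(\frac{196}{135} - \frac{19}{241}\right) - 407\right)^{2} = \left(\frac{44671}{32535} - 407\right)^{2} = \left(- \frac{13197074}{32535}\right)^{2} = \frac{174162762161476}{1058526225}$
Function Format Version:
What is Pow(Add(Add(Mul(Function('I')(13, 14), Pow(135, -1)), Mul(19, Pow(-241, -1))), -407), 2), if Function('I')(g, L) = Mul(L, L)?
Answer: Rational(174162762161476, 1058526225) ≈ 1.6453e+5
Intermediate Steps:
Function('I')(g, L) = Pow(L, 2)
Pow(Add(Add(Mul(Function('I')(13, 14), Pow(135, -1)), Mul(19, Pow(-241, -1))), -407), 2) = Pow(Add(Add(Mul(Pow(14, 2), Pow(135, -1)), Mul(19, Pow(-241, -1))), -407), 2) = Pow(Add(Add(Mul(196, Rational(1, 135)), Mul(19, Rational(-1, 241))), -407), 2) = Pow(Add(Add(Rational(196, 135), Rational(-19, 241)), -407), 2) = Pow(Add(Rational(44671, 32535), -407), 2) = Pow(Rational(-13197074, 32535), 2) = Rational(174162762161476, 1058526225)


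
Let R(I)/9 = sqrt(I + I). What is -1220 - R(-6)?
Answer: -1220 - 18*I*sqrt(3) ≈ -1220.0 - 31.177*I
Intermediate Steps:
R(I) = 9*sqrt(2)*sqrt(I) (R(I) = 9*sqrt(I + I) = 9*sqrt(2*I) = 9*(sqrt(2)*sqrt(I)) = 9*sqrt(2)*sqrt(I))
-1220 - R(-6) = -1220 - 9*sqrt(2)*sqrt(-6) = -1220 - 9*sqrt(2)*I*sqrt(6) = -1220 - 18*I*sqrt(3)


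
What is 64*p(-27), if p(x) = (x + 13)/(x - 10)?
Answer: 896/37 ≈ 24.216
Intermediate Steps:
p(x) = (13 + x)/(-10 + x)
64*p(-27) = 64*((13 - 27)/(-10 - 27)) = 64*(-14/(-37)) = 64*(-1/37*(-14)) = 64*(14/37) = 896/37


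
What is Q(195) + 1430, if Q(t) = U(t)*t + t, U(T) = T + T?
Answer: 77675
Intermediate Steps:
U(T) = 2*T
Q(t) = t + 2*t**2 (Q(t) = (2*t)*t + t = 2*t**2 + t = t + 2*t**2)
Q(195) + 1430 = 195*(1 + 2*195) + 1430 = 195*(1 + 390) + 1430 = 195*391 + 1430 = 76245 + 1430 = 77675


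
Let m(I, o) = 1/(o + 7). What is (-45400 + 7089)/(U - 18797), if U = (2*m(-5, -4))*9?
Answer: 38311/18791 ≈ 2.0388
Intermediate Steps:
m(I, o) = 1/(7 + o)
U = 6 (U = (2/(7 - 4))*9 = (2/3)*9 = (2*(⅓))*9 = (⅔)*9 = 6)
(-45400 + 7089)/(U - 18797) = (-45400 + 7089)/(6 - 18797) = -38311/(-18791) = -38311*(-1/18791) = 38311/18791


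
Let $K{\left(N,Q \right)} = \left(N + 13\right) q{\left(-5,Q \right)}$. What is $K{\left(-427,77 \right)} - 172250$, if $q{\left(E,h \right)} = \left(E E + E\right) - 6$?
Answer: $-178046$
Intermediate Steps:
$q{\left(E,h \right)} = -6 + E + E^{2}$ ($q{\left(E,h \right)} = \left(E^{2} + E\right) - 6 = \left(E + E^{2}\right) - 6 = -6 + E + E^{2}$)
$K{\left(N,Q \right)} = 182 + 14 N$ ($K{\left(N,Q \right)} = \left(N + 13\right) \left(-6 - 5 + \left(-5\right)^{2}\right) = \left(13 + N\right) \left(-6 - 5 + 25\right) = \left(13 + N\right) 14 = 182 + 14 N$)
$K{\left(-427,77 \right)} - 172250 = \left(182 + 14 \left(-427\right)\right) - 172250 = \left(182 - 5978\right) - 172250 = -5796 - 172250 = -178046$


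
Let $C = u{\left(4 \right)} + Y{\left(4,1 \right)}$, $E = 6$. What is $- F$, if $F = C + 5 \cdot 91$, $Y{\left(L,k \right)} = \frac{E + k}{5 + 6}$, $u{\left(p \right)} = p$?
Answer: $- \frac{5056}{11} \approx -459.64$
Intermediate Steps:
$Y{\left(L,k \right)} = \frac{6}{11} + \frac{k}{11}$ ($Y{\left(L,k \right)} = \frac{6 + k}{5 + 6} = \frac{6 + k}{11} = \left(6 + k\right) \frac{1}{11} = \frac{6}{11} + \frac{k}{11}$)
$C = \frac{51}{11}$ ($C = 4 + \left(\frac{6}{11} + \frac{1}{11} \cdot 1\right) = 4 + \left(\frac{6}{11} + \frac{1}{11}\right) = 4 + \frac{7}{11} = \frac{51}{11} \approx 4.6364$)
$F = \frac{5056}{11}$ ($F = \frac{51}{11} + 5 \cdot 91 = \frac{51}{11} + 455 = \frac{5056}{11} \approx 459.64$)
$- F = \left(-1\right) \frac{5056}{11} = - \frac{5056}{11}$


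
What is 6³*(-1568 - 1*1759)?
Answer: -718632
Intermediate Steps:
6³*(-1568 - 1*1759) = 216*(-1568 - 1759) = 216*(-3327) = -718632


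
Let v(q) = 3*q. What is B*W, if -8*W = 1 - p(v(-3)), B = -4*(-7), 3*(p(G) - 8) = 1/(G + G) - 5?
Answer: 2009/108 ≈ 18.602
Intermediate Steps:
p(G) = 19/3 + 1/(6*G) (p(G) = 8 + (1/(G + G) - 5)/3 = 8 + (1/(2*G) - 5)/3 = 8 + (-5 + 1/(2*G))/3 = 8 + (-5/3 + 1/(6*G)) = 19/3 + 1/(6*G))
B = 28
W = 287/432 (W = -(1 - (1 + 38*(3*(-3)))/(6*(3*(-3))))/8 = -(1 - (1 + 38*(-9))/(6*(-9)))/8 = -(1 - (-1)*(1 - 342)/(6*9))/8 = -(1 - (-1)*(-341)/(6*9))/8 = -(1 - 1*341/54)/8 = -(1 - 341/54)/8 = -1/8*(-287/54) = 287/432 ≈ 0.66435)
B*W = 28*(287/432) = 2009/108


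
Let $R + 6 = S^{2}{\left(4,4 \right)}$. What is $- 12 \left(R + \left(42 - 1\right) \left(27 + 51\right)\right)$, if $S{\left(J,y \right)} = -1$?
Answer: $-38316$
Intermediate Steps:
$R = -5$ ($R = -6 + \left(-1\right)^{2} = -6 + 1 = -5$)
$- 12 \left(R + \left(42 - 1\right) \left(27 + 51\right)\right) = - 12 \left(-5 + \left(42 - 1\right) \left(27 + 51\right)\right) = - 12 \left(-5 + 41 \cdot 78\right) = - 12 \left(-5 + 3198\right) = \left(-12\right) 3193 = -38316$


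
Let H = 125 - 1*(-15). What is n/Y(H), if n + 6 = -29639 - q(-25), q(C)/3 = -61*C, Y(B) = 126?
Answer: -17110/63 ≈ -271.59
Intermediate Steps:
H = 140 (H = 125 + 15 = 140)
q(C) = -183*C (q(C) = 3*(-61*C) = -183*C)
n = -34220 (n = -6 + (-29639 - (-183)*(-25)) = -6 + (-29639 - 1*4575) = -6 + (-29639 - 4575) = -6 - 34214 = -34220)
n/Y(H) = -34220/126 = -34220*1/126 = -17110/63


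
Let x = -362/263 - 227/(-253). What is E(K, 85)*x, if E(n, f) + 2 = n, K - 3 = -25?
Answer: 765240/66539 ≈ 11.501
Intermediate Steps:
K = -22 (K = 3 - 25 = -22)
E(n, f) = -2 + n
x = -31885/66539 (x = -362*1/263 - 227*(-1/253) = -362/263 + 227/253 = -31885/66539 ≈ -0.47919)
E(K, 85)*x = (-2 - 22)*(-31885/66539) = -24*(-31885/66539) = 765240/66539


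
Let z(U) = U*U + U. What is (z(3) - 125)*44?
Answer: -4972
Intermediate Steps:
z(U) = U + U**2 (z(U) = U**2 + U = U + U**2)
(z(3) - 125)*44 = (3*(1 + 3) - 125)*44 = (3*4 - 125)*44 = (12 - 125)*44 = -113*44 = -4972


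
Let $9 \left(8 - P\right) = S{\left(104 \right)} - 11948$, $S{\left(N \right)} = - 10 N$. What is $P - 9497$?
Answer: $- \frac{72413}{9} \approx -8045.9$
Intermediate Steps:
$P = \frac{13060}{9}$ ($P = 8 - \frac{\left(-10\right) 104 - 11948}{9} = 8 - \frac{-1040 - 11948}{9} = 8 - - \frac{12988}{9} = 8 + \frac{12988}{9} = \frac{13060}{9} \approx 1451.1$)
$P - 9497 = \frac{13060}{9} - 9497 = - \frac{72413}{9}$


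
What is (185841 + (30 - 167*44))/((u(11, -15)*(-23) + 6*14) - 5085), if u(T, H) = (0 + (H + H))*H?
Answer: -178523/15351 ≈ -11.629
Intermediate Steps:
u(T, H) = 2*H² (u(T, H) = (0 + 2*H)*H = (2*H)*H = 2*H²)
(185841 + (30 - 167*44))/((u(11, -15)*(-23) + 6*14) - 5085) = (185841 + (30 - 167*44))/(((2*(-15)²)*(-23) + 6*14) - 5085) = (185841 + (30 - 7348))/(((2*225)*(-23) + 84) - 5085) = (185841 - 7318)/((450*(-23) + 84) - 5085) = 178523/((-10350 + 84) - 5085) = 178523/(-10266 - 5085) = 178523/(-15351) = 178523*(-1/15351) = -178523/15351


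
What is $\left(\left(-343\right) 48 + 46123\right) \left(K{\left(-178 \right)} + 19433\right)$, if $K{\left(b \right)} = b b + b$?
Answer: $1510799801$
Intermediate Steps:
$K{\left(b \right)} = b + b^{2}$ ($K{\left(b \right)} = b^{2} + b = b + b^{2}$)
$\left(\left(-343\right) 48 + 46123\right) \left(K{\left(-178 \right)} + 19433\right) = \left(\left(-343\right) 48 + 46123\right) \left(- 178 \left(1 - 178\right) + 19433\right) = \left(-16464 + 46123\right) \left(\left(-178\right) \left(-177\right) + 19433\right) = 29659 \left(31506 + 19433\right) = 29659 \cdot 50939 = 1510799801$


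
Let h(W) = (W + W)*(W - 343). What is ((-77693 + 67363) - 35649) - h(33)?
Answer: -25519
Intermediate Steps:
h(W) = 2*W*(-343 + W) (h(W) = (2*W)*(-343 + W) = 2*W*(-343 + W))
((-77693 + 67363) - 35649) - h(33) = ((-77693 + 67363) - 35649) - 2*33*(-343 + 33) = (-10330 - 35649) - 2*33*(-310) = -45979 - 1*(-20460) = -45979 + 20460 = -25519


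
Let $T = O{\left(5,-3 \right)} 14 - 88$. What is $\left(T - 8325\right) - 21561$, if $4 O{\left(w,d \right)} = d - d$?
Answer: $-29974$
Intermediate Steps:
$O{\left(w,d \right)} = 0$ ($O{\left(w,d \right)} = \frac{d - d}{4} = \frac{1}{4} \cdot 0 = 0$)
$T = -88$ ($T = 0 \cdot 14 - 88 = 0 - 88 = -88$)
$\left(T - 8325\right) - 21561 = \left(-88 - 8325\right) - 21561 = -8413 - 21561 = -29974$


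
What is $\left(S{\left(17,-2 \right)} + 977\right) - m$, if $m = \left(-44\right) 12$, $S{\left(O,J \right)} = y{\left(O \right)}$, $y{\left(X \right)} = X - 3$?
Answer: $1519$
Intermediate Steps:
$y{\left(X \right)} = -3 + X$ ($y{\left(X \right)} = X - 3 = -3 + X$)
$S{\left(O,J \right)} = -3 + O$
$m = -528$
$\left(S{\left(17,-2 \right)} + 977\right) - m = \left(\left(-3 + 17\right) + 977\right) - -528 = \left(14 + 977\right) + 528 = 991 + 528 = 1519$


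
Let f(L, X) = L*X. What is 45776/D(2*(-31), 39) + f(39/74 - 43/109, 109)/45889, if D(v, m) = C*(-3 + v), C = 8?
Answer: -19430618007/220726090 ≈ -88.030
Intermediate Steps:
D(v, m) = -24 + 8*v (D(v, m) = 8*(-3 + v) = -24 + 8*v)
45776/D(2*(-31), 39) + f(39/74 - 43/109, 109)/45889 = 45776/(-24 + 8*(2*(-31))) + ((39/74 - 43/109)*109)/45889 = 45776/(-24 + 8*(-62)) + ((39*(1/74) - 43*1/109)*109)*(1/45889) = 45776/(-24 - 496) + ((39/74 - 43/109)*109)*(1/45889) = 45776/(-520) + ((1069/8066)*109)*(1/45889) = 45776*(-1/520) + (1069/74)*(1/45889) = -5722/65 + 1069/3395786 = -19430618007/220726090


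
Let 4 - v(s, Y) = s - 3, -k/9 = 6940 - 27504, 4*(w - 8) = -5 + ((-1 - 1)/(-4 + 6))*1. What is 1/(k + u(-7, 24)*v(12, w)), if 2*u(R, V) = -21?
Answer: 2/370257 ≈ 5.4017e-6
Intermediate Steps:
u(R, V) = -21/2 (u(R, V) = (1/2)*(-21) = -21/2)
w = 13/2 (w = 8 + (-5 + ((-1 - 1)/(-4 + 6))*1)/4 = 8 + (-5 - 2/2*1)/4 = 8 + (-5 - 2*1/2*1)/4 = 8 + (-5 - 1*1)/4 = 8 + (-5 - 1)/4 = 8 + (1/4)*(-6) = 8 - 3/2 = 13/2 ≈ 6.5000)
k = 185076 (k = -9*(6940 - 27504) = -9*(-20564) = 185076)
v(s, Y) = 7 - s (v(s, Y) = 4 - (s - 3) = 4 - (-3 + s) = 4 + (3 - s) = 7 - s)
1/(k + u(-7, 24)*v(12, w)) = 1/(185076 - 21*(7 - 1*12)/2) = 1/(185076 - 21*(7 - 12)/2) = 1/(185076 - 21/2*(-5)) = 1/(185076 + 105/2) = 1/(370257/2) = 2/370257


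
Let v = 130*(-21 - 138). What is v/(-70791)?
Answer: 6890/23597 ≈ 0.29199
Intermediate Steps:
v = -20670 (v = 130*(-159) = -20670)
v/(-70791) = -20670/(-70791) = -20670*(-1/70791) = 6890/23597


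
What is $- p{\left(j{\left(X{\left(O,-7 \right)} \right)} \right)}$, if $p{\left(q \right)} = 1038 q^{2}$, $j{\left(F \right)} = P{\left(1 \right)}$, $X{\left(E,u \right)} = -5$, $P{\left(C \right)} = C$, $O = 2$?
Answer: $-1038$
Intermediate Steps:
$j{\left(F \right)} = 1$
$- p{\left(j{\left(X{\left(O,-7 \right)} \right)} \right)} = - 1038 \cdot 1^{2} = - 1038 \cdot 1 = \left(-1\right) 1038 = -1038$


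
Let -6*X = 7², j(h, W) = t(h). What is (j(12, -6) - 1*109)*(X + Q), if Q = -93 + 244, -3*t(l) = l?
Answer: -96841/6 ≈ -16140.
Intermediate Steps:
t(l) = -l/3
j(h, W) = -h/3
X = -49/6 (X = -⅙*7² = -⅙*49 = -49/6 ≈ -8.1667)
Q = 151
(j(12, -6) - 1*109)*(X + Q) = (-⅓*12 - 1*109)*(-49/6 + 151) = (-4 - 109)*(857/6) = -113*857/6 = -96841/6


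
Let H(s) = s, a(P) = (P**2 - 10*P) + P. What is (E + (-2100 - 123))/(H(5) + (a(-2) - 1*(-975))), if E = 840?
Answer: -461/334 ≈ -1.3802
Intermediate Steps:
a(P) = P**2 - 9*P
(E + (-2100 - 123))/(H(5) + (a(-2) - 1*(-975))) = (840 + (-2100 - 123))/(5 + (-2*(-9 - 2) - 1*(-975))) = (840 - 2223)/(5 + (-2*(-11) + 975)) = -1383/(5 + (22 + 975)) = -1383/(5 + 997) = -1383/1002 = -1383*1/1002 = -461/334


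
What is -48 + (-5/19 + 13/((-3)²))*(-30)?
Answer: -4756/57 ≈ -83.439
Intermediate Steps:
-48 + (-5/19 + 13/((-3)²))*(-30) = -48 + (-5*1/19 + 13/9)*(-30) = -48 + (-5/19 + 13*(⅑))*(-30) = -48 + (-5/19 + 13/9)*(-30) = -48 + (202/171)*(-30) = -48 - 2020/57 = -4756/57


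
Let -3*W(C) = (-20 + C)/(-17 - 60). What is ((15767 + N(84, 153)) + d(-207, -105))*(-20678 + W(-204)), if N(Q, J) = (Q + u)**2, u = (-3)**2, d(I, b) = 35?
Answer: -16685509106/33 ≈ -5.0562e+8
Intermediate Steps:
u = 9
W(C) = -20/231 + C/231 (W(C) = -(-20 + C)/(3*(-17 - 60)) = -(-20 + C)/(3*(-77)) = -(-20 + C)*(-1)/(3*77) = -(20/77 - C/77)/3 = -20/231 + C/231)
N(Q, J) = (9 + Q)**2 (N(Q, J) = (Q + 9)**2 = (9 + Q)**2)
((15767 + N(84, 153)) + d(-207, -105))*(-20678 + W(-204)) = ((15767 + (9 + 84)**2) + 35)*(-20678 + (-20/231 + (1/231)*(-204))) = ((15767 + 93**2) + 35)*(-20678 + (-20/231 - 68/77)) = ((15767 + 8649) + 35)*(-20678 - 32/33) = (24416 + 35)*(-682406/33) = 24451*(-682406/33) = -16685509106/33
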